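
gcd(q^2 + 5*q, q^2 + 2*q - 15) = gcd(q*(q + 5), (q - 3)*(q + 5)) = q + 5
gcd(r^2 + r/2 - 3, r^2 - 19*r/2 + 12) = r - 3/2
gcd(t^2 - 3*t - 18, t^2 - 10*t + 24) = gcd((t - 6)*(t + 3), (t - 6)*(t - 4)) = t - 6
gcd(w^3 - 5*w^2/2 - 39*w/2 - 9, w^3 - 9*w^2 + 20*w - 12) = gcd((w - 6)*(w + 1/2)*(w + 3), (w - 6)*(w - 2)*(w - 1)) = w - 6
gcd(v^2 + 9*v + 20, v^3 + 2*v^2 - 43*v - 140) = v^2 + 9*v + 20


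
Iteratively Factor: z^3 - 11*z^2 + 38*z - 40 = (z - 2)*(z^2 - 9*z + 20) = (z - 5)*(z - 2)*(z - 4)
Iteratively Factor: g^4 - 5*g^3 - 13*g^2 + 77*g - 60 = (g - 5)*(g^3 - 13*g + 12) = (g - 5)*(g - 1)*(g^2 + g - 12) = (g - 5)*(g - 1)*(g + 4)*(g - 3)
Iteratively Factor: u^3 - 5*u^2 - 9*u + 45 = (u - 3)*(u^2 - 2*u - 15) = (u - 3)*(u + 3)*(u - 5)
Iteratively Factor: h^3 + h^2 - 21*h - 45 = (h + 3)*(h^2 - 2*h - 15) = (h - 5)*(h + 3)*(h + 3)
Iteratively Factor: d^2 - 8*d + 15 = (d - 3)*(d - 5)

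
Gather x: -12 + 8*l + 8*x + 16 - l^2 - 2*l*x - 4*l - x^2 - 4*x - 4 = -l^2 + 4*l - x^2 + x*(4 - 2*l)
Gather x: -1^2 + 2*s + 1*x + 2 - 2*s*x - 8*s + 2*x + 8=-6*s + x*(3 - 2*s) + 9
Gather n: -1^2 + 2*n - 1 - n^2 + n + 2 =-n^2 + 3*n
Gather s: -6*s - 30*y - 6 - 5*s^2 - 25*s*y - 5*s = -5*s^2 + s*(-25*y - 11) - 30*y - 6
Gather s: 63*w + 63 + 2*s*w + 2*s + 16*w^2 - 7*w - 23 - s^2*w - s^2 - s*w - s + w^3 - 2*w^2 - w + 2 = s^2*(-w - 1) + s*(w + 1) + w^3 + 14*w^2 + 55*w + 42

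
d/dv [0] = 0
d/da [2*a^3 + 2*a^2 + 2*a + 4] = 6*a^2 + 4*a + 2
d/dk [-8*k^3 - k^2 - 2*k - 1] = -24*k^2 - 2*k - 2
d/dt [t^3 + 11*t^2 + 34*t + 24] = 3*t^2 + 22*t + 34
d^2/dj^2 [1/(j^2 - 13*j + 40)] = 2*(-j^2 + 13*j + (2*j - 13)^2 - 40)/(j^2 - 13*j + 40)^3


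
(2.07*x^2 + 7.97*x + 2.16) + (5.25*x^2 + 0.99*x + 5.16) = 7.32*x^2 + 8.96*x + 7.32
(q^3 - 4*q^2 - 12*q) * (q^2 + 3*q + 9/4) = q^5 - q^4 - 87*q^3/4 - 45*q^2 - 27*q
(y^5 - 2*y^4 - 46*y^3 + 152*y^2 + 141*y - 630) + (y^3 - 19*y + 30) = y^5 - 2*y^4 - 45*y^3 + 152*y^2 + 122*y - 600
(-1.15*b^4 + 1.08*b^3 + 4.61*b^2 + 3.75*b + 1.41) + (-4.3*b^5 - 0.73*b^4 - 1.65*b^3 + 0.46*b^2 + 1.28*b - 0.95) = -4.3*b^5 - 1.88*b^4 - 0.57*b^3 + 5.07*b^2 + 5.03*b + 0.46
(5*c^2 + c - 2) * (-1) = -5*c^2 - c + 2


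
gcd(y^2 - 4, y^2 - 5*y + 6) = y - 2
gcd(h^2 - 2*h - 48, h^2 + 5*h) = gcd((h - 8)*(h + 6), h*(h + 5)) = 1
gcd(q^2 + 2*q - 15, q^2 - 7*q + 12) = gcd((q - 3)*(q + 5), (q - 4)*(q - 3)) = q - 3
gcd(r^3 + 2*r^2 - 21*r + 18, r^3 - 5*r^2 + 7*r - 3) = r^2 - 4*r + 3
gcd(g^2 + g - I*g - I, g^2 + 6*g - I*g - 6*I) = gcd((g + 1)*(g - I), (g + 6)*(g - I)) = g - I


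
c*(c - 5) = c^2 - 5*c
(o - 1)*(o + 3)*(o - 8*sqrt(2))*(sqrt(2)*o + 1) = sqrt(2)*o^4 - 15*o^3 + 2*sqrt(2)*o^3 - 30*o^2 - 11*sqrt(2)*o^2 - 16*sqrt(2)*o + 45*o + 24*sqrt(2)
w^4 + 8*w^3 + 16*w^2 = w^2*(w + 4)^2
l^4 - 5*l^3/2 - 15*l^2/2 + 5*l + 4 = (l - 4)*(l - 1)*(l + 1/2)*(l + 2)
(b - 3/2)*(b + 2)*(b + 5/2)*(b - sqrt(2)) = b^4 - sqrt(2)*b^3 + 3*b^3 - 3*sqrt(2)*b^2 - 7*b^2/4 - 15*b/2 + 7*sqrt(2)*b/4 + 15*sqrt(2)/2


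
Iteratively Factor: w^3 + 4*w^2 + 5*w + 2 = (w + 1)*(w^2 + 3*w + 2) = (w + 1)*(w + 2)*(w + 1)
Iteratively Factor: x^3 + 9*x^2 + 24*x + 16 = (x + 4)*(x^2 + 5*x + 4) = (x + 4)^2*(x + 1)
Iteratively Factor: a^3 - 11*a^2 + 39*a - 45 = (a - 5)*(a^2 - 6*a + 9) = (a - 5)*(a - 3)*(a - 3)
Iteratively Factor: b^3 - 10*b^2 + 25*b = (b - 5)*(b^2 - 5*b) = (b - 5)^2*(b)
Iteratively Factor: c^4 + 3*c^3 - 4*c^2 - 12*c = (c - 2)*(c^3 + 5*c^2 + 6*c) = (c - 2)*(c + 3)*(c^2 + 2*c) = (c - 2)*(c + 2)*(c + 3)*(c)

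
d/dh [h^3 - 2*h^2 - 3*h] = 3*h^2 - 4*h - 3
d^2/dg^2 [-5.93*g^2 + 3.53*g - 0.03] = -11.8600000000000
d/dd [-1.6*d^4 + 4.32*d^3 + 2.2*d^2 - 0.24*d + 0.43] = -6.4*d^3 + 12.96*d^2 + 4.4*d - 0.24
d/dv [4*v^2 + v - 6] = 8*v + 1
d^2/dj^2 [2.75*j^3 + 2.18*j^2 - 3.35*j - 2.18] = 16.5*j + 4.36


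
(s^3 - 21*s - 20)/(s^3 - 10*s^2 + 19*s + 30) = (s + 4)/(s - 6)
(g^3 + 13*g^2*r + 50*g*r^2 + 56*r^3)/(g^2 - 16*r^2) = (-g^2 - 9*g*r - 14*r^2)/(-g + 4*r)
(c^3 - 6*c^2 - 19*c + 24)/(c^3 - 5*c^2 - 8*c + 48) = (c^2 - 9*c + 8)/(c^2 - 8*c + 16)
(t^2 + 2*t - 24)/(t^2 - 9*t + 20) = (t + 6)/(t - 5)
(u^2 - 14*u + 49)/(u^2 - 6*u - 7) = (u - 7)/(u + 1)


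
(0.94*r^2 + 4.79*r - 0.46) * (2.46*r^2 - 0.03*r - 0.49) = 2.3124*r^4 + 11.7552*r^3 - 1.7359*r^2 - 2.3333*r + 0.2254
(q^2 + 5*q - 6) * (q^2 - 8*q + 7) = q^4 - 3*q^3 - 39*q^2 + 83*q - 42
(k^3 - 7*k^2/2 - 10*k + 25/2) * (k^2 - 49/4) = k^5 - 7*k^4/2 - 89*k^3/4 + 443*k^2/8 + 245*k/2 - 1225/8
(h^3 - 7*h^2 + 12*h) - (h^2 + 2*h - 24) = h^3 - 8*h^2 + 10*h + 24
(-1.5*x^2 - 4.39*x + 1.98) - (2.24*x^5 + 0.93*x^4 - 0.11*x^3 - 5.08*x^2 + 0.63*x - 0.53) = -2.24*x^5 - 0.93*x^4 + 0.11*x^3 + 3.58*x^2 - 5.02*x + 2.51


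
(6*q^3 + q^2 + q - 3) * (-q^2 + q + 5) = -6*q^5 + 5*q^4 + 30*q^3 + 9*q^2 + 2*q - 15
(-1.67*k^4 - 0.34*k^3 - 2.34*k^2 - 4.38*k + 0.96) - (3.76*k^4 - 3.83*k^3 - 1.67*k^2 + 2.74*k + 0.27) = -5.43*k^4 + 3.49*k^3 - 0.67*k^2 - 7.12*k + 0.69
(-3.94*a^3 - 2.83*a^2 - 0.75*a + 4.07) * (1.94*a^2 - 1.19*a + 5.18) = -7.6436*a^5 - 0.8016*a^4 - 18.4965*a^3 - 5.8711*a^2 - 8.7283*a + 21.0826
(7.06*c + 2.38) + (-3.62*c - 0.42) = 3.44*c + 1.96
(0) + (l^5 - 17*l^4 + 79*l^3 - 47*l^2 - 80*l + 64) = l^5 - 17*l^4 + 79*l^3 - 47*l^2 - 80*l + 64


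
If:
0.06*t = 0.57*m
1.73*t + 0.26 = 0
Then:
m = -0.02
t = -0.15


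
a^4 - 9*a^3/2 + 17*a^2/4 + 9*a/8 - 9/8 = (a - 3)*(a - 3/2)*(a - 1/2)*(a + 1/2)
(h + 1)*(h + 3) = h^2 + 4*h + 3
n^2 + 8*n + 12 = (n + 2)*(n + 6)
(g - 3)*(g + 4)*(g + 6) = g^3 + 7*g^2 - 6*g - 72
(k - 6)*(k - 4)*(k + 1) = k^3 - 9*k^2 + 14*k + 24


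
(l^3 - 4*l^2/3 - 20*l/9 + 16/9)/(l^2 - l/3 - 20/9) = (3*l^2 - 8*l + 4)/(3*l - 5)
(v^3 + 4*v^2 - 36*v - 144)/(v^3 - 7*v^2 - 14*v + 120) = (v + 6)/(v - 5)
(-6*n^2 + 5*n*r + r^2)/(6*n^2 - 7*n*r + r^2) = (6*n + r)/(-6*n + r)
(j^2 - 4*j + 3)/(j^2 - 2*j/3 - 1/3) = 3*(j - 3)/(3*j + 1)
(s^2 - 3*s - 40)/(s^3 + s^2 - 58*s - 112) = (s + 5)/(s^2 + 9*s + 14)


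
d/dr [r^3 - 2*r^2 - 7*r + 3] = 3*r^2 - 4*r - 7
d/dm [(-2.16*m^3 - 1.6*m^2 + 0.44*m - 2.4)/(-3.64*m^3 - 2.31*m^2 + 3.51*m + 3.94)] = (-0.834399999999995*m^4 - 11.96*m^3 - 56.3388*m^2 - 23.696*m + 10.1576)/(13.2496*m^6 + 16.8168*m^5 - 20.2167*m^4 - 44.8994*m^3 - 5.8827*m^2 + 27.6588*m + 15.5236)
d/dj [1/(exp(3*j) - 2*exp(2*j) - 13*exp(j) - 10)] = (-3*exp(2*j) + 4*exp(j) + 13)*exp(j)/(-exp(3*j) + 2*exp(2*j) + 13*exp(j) + 10)^2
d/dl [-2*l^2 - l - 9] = -4*l - 1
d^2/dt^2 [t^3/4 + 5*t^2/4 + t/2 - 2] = 3*t/2 + 5/2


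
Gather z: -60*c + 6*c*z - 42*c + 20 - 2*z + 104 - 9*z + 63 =-102*c + z*(6*c - 11) + 187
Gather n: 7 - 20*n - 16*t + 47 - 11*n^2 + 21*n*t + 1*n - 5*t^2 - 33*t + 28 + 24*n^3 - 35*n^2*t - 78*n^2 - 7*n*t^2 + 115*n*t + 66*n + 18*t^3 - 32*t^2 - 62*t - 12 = 24*n^3 + n^2*(-35*t - 89) + n*(-7*t^2 + 136*t + 47) + 18*t^3 - 37*t^2 - 111*t + 70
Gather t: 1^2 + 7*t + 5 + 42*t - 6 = 49*t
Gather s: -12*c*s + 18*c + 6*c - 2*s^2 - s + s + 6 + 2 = -12*c*s + 24*c - 2*s^2 + 8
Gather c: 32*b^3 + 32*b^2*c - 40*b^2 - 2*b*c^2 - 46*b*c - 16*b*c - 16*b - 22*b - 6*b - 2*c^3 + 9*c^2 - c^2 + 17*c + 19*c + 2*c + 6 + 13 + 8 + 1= 32*b^3 - 40*b^2 - 44*b - 2*c^3 + c^2*(8 - 2*b) + c*(32*b^2 - 62*b + 38) + 28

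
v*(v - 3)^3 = v^4 - 9*v^3 + 27*v^2 - 27*v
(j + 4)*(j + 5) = j^2 + 9*j + 20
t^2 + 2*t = t*(t + 2)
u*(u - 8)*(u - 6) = u^3 - 14*u^2 + 48*u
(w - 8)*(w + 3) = w^2 - 5*w - 24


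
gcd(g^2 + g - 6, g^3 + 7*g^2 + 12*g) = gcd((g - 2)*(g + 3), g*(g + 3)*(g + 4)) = g + 3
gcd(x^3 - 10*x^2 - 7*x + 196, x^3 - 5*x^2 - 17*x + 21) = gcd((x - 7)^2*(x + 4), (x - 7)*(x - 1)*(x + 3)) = x - 7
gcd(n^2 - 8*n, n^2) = n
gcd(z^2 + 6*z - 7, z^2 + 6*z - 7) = z^2 + 6*z - 7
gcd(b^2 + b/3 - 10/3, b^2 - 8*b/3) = 1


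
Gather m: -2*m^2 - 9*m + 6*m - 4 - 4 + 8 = -2*m^2 - 3*m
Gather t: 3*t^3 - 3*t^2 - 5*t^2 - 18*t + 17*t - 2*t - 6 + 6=3*t^3 - 8*t^2 - 3*t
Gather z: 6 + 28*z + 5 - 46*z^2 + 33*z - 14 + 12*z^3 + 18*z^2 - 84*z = 12*z^3 - 28*z^2 - 23*z - 3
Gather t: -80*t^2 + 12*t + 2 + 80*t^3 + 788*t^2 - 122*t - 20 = 80*t^3 + 708*t^2 - 110*t - 18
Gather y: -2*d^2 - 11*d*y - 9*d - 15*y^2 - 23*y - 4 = -2*d^2 - 9*d - 15*y^2 + y*(-11*d - 23) - 4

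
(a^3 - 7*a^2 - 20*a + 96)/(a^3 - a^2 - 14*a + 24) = (a - 8)/(a - 2)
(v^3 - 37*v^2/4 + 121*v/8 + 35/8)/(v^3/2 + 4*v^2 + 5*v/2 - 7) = (8*v^3 - 74*v^2 + 121*v + 35)/(4*(v^3 + 8*v^2 + 5*v - 14))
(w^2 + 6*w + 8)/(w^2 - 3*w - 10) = (w + 4)/(w - 5)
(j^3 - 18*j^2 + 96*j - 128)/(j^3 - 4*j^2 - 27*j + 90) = (j^3 - 18*j^2 + 96*j - 128)/(j^3 - 4*j^2 - 27*j + 90)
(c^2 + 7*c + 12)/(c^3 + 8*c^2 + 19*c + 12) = 1/(c + 1)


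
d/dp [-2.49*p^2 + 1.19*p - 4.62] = 1.19 - 4.98*p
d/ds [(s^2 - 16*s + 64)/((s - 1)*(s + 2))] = (17*s^2 - 132*s - 32)/(s^4 + 2*s^3 - 3*s^2 - 4*s + 4)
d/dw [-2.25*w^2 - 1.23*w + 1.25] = -4.5*w - 1.23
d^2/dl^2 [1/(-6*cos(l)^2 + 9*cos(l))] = (4*(1 - cos(2*l))^2 + 45*cos(l)/2 + 17*cos(2*l)/2 - 9*cos(3*l)/2 - 51/2)/(3*(2*cos(l) - 3)^3*cos(l)^3)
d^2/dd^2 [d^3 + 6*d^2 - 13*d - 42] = 6*d + 12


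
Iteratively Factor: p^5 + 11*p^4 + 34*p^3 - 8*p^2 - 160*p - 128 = (p + 4)*(p^4 + 7*p^3 + 6*p^2 - 32*p - 32) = (p + 1)*(p + 4)*(p^3 + 6*p^2 - 32) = (p + 1)*(p + 4)^2*(p^2 + 2*p - 8) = (p + 1)*(p + 4)^3*(p - 2)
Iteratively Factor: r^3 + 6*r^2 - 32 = (r + 4)*(r^2 + 2*r - 8) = (r - 2)*(r + 4)*(r + 4)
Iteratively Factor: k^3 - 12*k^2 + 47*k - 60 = (k - 4)*(k^2 - 8*k + 15) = (k - 5)*(k - 4)*(k - 3)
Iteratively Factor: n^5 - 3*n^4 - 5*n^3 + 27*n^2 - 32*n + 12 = (n + 3)*(n^4 - 6*n^3 + 13*n^2 - 12*n + 4) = (n - 1)*(n + 3)*(n^3 - 5*n^2 + 8*n - 4) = (n - 2)*(n - 1)*(n + 3)*(n^2 - 3*n + 2) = (n - 2)*(n - 1)^2*(n + 3)*(n - 2)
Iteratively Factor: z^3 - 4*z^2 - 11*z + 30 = (z - 2)*(z^2 - 2*z - 15) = (z - 2)*(z + 3)*(z - 5)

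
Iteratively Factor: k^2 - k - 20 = (k + 4)*(k - 5)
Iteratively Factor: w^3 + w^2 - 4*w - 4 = (w + 2)*(w^2 - w - 2) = (w - 2)*(w + 2)*(w + 1)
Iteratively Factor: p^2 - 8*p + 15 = (p - 5)*(p - 3)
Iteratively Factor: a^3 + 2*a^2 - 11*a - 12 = (a + 4)*(a^2 - 2*a - 3) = (a + 1)*(a + 4)*(a - 3)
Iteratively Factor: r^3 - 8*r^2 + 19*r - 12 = (r - 1)*(r^2 - 7*r + 12) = (r - 3)*(r - 1)*(r - 4)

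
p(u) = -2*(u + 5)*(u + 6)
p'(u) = -4*u - 22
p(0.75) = -77.62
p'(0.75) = -25.00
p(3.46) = -160.06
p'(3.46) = -35.84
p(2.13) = -115.93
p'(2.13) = -30.52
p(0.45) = -70.30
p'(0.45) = -23.80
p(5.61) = -246.36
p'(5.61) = -44.44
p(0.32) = -67.24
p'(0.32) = -23.28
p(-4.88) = -0.27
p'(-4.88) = -2.48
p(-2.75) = -14.62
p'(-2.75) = -11.00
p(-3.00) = -12.00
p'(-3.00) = -10.00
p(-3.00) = -12.00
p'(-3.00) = -10.00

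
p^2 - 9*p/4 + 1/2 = (p - 2)*(p - 1/4)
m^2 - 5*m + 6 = (m - 3)*(m - 2)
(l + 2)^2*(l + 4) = l^3 + 8*l^2 + 20*l + 16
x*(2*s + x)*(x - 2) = 2*s*x^2 - 4*s*x + x^3 - 2*x^2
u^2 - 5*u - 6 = (u - 6)*(u + 1)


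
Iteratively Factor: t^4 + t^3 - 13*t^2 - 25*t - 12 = (t + 1)*(t^3 - 13*t - 12) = (t + 1)^2*(t^2 - t - 12) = (t + 1)^2*(t + 3)*(t - 4)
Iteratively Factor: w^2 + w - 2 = (w - 1)*(w + 2)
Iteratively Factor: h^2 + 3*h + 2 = (h + 1)*(h + 2)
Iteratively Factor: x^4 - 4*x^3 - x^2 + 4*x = (x - 1)*(x^3 - 3*x^2 - 4*x) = x*(x - 1)*(x^2 - 3*x - 4) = x*(x - 4)*(x - 1)*(x + 1)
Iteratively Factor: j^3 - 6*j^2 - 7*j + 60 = (j - 5)*(j^2 - j - 12) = (j - 5)*(j - 4)*(j + 3)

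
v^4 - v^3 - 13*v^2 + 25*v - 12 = (v - 3)*(v - 1)^2*(v + 4)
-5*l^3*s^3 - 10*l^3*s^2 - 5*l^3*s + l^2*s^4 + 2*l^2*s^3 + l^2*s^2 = s*(-5*l + s)*(l*s + l)^2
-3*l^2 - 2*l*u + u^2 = (-3*l + u)*(l + u)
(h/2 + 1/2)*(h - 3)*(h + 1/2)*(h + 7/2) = h^4/2 + h^3 - 37*h^2/8 - 31*h/4 - 21/8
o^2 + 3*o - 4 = (o - 1)*(o + 4)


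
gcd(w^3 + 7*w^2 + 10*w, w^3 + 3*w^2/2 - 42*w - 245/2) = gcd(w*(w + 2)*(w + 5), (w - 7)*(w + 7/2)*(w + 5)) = w + 5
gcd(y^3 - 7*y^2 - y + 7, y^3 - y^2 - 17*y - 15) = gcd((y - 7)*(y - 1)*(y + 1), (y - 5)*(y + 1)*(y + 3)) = y + 1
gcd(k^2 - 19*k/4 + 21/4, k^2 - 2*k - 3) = k - 3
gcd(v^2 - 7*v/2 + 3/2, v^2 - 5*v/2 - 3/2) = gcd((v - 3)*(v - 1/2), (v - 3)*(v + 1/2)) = v - 3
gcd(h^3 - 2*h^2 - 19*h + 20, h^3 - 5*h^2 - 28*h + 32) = h^2 + 3*h - 4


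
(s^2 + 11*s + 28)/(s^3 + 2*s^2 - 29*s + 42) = (s + 4)/(s^2 - 5*s + 6)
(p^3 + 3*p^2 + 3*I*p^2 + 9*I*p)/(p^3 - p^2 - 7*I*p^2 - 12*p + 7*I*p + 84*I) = p*(p + 3*I)/(p^2 - p*(4 + 7*I) + 28*I)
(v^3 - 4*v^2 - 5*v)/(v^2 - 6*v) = (v^2 - 4*v - 5)/(v - 6)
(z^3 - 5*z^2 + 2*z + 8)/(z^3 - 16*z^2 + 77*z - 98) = (z^2 - 3*z - 4)/(z^2 - 14*z + 49)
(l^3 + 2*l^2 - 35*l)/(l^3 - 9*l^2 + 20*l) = (l + 7)/(l - 4)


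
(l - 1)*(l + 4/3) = l^2 + l/3 - 4/3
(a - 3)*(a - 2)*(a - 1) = a^3 - 6*a^2 + 11*a - 6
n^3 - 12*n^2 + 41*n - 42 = (n - 7)*(n - 3)*(n - 2)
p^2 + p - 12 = (p - 3)*(p + 4)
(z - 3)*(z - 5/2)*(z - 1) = z^3 - 13*z^2/2 + 13*z - 15/2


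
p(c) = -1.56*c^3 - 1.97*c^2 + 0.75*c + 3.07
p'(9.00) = -413.79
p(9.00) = -1286.99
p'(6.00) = -191.37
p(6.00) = -400.31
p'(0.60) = -3.30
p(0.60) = 2.47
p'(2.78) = -46.37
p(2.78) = -43.59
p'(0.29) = -0.79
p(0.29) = 3.08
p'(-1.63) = -5.26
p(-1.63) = 3.37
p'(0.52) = -2.56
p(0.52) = 2.71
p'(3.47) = -69.27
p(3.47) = -83.23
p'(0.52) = -2.56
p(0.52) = 2.71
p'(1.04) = -8.41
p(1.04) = -0.04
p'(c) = -4.68*c^2 - 3.94*c + 0.75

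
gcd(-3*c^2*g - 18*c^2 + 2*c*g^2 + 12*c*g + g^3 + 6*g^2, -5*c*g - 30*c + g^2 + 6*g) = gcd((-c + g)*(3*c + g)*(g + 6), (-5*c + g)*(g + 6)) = g + 6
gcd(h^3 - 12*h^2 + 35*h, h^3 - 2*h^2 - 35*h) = h^2 - 7*h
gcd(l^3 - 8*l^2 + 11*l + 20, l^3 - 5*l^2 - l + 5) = l^2 - 4*l - 5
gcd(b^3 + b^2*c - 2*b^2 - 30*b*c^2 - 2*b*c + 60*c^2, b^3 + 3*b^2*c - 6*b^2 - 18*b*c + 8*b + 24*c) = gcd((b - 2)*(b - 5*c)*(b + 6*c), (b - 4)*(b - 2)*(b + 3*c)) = b - 2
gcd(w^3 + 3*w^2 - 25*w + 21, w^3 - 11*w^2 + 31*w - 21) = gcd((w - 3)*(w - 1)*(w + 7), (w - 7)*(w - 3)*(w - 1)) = w^2 - 4*w + 3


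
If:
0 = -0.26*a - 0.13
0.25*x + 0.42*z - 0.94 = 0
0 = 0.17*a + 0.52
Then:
No Solution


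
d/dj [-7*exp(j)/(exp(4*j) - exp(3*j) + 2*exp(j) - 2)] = 7*((4*exp(3*j) - 3*exp(2*j) + 2)*exp(j) - exp(4*j) + exp(3*j) - 2*exp(j) + 2)*exp(j)/(exp(4*j) - exp(3*j) + 2*exp(j) - 2)^2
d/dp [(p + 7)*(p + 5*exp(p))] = p + (p + 7)*(5*exp(p) + 1) + 5*exp(p)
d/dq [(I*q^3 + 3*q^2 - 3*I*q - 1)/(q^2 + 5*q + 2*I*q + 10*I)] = (I*q^4 + q^3*(-4 + 10*I) + q^2*(-15 + 9*I) + q*(2 + 60*I) + 35 + 2*I)/(q^4 + q^3*(10 + 4*I) + q^2*(21 + 40*I) + q*(-40 + 100*I) - 100)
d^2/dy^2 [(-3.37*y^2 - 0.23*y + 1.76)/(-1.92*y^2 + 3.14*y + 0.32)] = (1.4210854715202e-14*y^4 + 42.329856*y^3 - 26.505216*y^2 + 64.512*y - 36.640512)/(7.077888*y^6 - 34.725888*y^5 + 53.252352*y^4 - 19.383848*y^3 - 8.875392*y^2 - 0.964608*y - 0.032768)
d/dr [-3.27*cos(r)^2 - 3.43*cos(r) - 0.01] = (6.54*cos(r) + 3.43)*sin(r)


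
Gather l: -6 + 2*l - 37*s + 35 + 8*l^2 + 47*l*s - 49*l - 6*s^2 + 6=8*l^2 + l*(47*s - 47) - 6*s^2 - 37*s + 35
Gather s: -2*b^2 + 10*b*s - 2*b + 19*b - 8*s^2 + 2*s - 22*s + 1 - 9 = -2*b^2 + 17*b - 8*s^2 + s*(10*b - 20) - 8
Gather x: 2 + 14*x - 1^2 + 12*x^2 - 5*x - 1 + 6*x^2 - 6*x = 18*x^2 + 3*x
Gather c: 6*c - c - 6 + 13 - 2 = 5*c + 5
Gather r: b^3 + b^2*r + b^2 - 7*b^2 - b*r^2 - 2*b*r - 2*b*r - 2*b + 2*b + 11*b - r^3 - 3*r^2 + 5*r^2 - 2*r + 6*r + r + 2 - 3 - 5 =b^3 - 6*b^2 + 11*b - r^3 + r^2*(2 - b) + r*(b^2 - 4*b + 5) - 6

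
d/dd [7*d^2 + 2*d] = 14*d + 2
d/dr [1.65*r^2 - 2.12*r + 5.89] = 3.3*r - 2.12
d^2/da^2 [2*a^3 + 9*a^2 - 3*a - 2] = 12*a + 18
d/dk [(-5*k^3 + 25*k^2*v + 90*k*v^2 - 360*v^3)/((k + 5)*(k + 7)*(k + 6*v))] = 5*((k + 5)*(k + 7)*(k + 6*v)*(-3*k^2 + 10*k*v + 18*v^2) + (k + 5)*(k + 7)*(k^3 - 5*k^2*v - 18*k*v^2 + 72*v^3) + (k + 5)*(k + 6*v)*(k^3 - 5*k^2*v - 18*k*v^2 + 72*v^3) + (k + 7)*(k + 6*v)*(k^3 - 5*k^2*v - 18*k*v^2 + 72*v^3))/((k + 5)^2*(k + 7)^2*(k + 6*v)^2)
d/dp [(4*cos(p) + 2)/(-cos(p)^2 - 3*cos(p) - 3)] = 2*(-2*cos(p) - cos(2*p) + 2)*sin(p)/(cos(p)^2 + 3*cos(p) + 3)^2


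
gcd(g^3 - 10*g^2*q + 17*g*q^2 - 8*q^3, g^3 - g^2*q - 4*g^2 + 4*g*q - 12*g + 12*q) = -g + q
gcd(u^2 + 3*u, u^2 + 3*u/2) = u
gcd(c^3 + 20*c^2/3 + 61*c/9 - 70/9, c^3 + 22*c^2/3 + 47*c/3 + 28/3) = c + 7/3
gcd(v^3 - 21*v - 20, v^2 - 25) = v - 5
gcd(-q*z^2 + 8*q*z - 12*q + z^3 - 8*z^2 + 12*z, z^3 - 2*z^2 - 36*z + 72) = z^2 - 8*z + 12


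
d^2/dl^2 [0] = 0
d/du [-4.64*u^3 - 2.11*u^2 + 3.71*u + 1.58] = -13.92*u^2 - 4.22*u + 3.71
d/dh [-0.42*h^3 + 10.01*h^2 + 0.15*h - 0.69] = -1.26*h^2 + 20.02*h + 0.15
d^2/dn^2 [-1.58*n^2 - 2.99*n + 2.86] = -3.16000000000000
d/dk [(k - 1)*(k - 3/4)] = 2*k - 7/4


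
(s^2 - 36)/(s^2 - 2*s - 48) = (s - 6)/(s - 8)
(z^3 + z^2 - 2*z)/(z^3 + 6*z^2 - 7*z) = (z + 2)/(z + 7)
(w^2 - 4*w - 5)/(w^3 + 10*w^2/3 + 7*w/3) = 3*(w - 5)/(w*(3*w + 7))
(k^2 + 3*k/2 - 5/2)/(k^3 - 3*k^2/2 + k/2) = (2*k + 5)/(k*(2*k - 1))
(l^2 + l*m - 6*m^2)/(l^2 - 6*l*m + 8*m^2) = (l + 3*m)/(l - 4*m)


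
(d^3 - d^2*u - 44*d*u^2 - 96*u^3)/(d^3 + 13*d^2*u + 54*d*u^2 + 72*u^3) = (d - 8*u)/(d + 6*u)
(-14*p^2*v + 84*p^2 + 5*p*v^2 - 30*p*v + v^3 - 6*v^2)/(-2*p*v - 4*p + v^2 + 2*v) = (7*p*v - 42*p + v^2 - 6*v)/(v + 2)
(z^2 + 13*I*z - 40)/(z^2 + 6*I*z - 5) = (z + 8*I)/(z + I)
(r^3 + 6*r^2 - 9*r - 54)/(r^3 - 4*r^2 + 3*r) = (r^2 + 9*r + 18)/(r*(r - 1))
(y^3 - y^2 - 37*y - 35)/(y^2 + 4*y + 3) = (y^2 - 2*y - 35)/(y + 3)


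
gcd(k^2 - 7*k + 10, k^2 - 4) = k - 2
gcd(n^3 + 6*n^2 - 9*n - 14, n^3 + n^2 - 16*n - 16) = n + 1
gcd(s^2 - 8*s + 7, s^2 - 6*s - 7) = s - 7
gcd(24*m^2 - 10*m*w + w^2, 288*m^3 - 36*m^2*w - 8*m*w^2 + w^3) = -6*m + w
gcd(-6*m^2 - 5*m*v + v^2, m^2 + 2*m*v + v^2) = m + v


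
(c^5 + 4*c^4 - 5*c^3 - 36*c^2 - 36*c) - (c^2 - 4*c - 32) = c^5 + 4*c^4 - 5*c^3 - 37*c^2 - 32*c + 32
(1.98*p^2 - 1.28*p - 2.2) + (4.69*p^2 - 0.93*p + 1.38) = 6.67*p^2 - 2.21*p - 0.82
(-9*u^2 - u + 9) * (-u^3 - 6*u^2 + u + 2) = 9*u^5 + 55*u^4 - 12*u^3 - 73*u^2 + 7*u + 18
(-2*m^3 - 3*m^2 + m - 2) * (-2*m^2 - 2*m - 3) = 4*m^5 + 10*m^4 + 10*m^3 + 11*m^2 + m + 6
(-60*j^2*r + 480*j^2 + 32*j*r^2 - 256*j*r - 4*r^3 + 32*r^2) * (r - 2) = -60*j^2*r^2 + 600*j^2*r - 960*j^2 + 32*j*r^3 - 320*j*r^2 + 512*j*r - 4*r^4 + 40*r^3 - 64*r^2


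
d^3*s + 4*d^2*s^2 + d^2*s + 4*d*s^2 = d*(d + 4*s)*(d*s + s)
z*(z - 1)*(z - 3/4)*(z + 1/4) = z^4 - 3*z^3/2 + 5*z^2/16 + 3*z/16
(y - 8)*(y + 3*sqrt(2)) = y^2 - 8*y + 3*sqrt(2)*y - 24*sqrt(2)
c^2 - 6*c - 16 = (c - 8)*(c + 2)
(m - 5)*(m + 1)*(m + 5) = m^3 + m^2 - 25*m - 25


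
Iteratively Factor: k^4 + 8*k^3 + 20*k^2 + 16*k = (k + 4)*(k^3 + 4*k^2 + 4*k) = k*(k + 4)*(k^2 + 4*k + 4) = k*(k + 2)*(k + 4)*(k + 2)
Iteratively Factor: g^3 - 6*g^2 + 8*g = (g - 4)*(g^2 - 2*g) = (g - 4)*(g - 2)*(g)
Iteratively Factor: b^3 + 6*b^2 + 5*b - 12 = (b + 3)*(b^2 + 3*b - 4) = (b - 1)*(b + 3)*(b + 4)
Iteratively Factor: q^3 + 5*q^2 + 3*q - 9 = (q + 3)*(q^2 + 2*q - 3) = (q - 1)*(q + 3)*(q + 3)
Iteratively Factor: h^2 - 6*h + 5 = (h - 5)*(h - 1)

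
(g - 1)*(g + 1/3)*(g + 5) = g^3 + 13*g^2/3 - 11*g/3 - 5/3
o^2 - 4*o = o*(o - 4)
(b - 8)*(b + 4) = b^2 - 4*b - 32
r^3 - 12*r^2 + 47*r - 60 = (r - 5)*(r - 4)*(r - 3)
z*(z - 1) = z^2 - z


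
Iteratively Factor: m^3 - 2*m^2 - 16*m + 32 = (m - 4)*(m^2 + 2*m - 8) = (m - 4)*(m - 2)*(m + 4)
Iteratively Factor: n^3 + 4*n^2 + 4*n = (n + 2)*(n^2 + 2*n) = n*(n + 2)*(n + 2)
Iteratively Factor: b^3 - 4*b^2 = (b)*(b^2 - 4*b) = b*(b - 4)*(b)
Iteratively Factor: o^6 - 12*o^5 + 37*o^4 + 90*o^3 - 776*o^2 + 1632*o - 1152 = (o - 4)*(o^5 - 8*o^4 + 5*o^3 + 110*o^2 - 336*o + 288) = (o - 4)*(o - 2)*(o^4 - 6*o^3 - 7*o^2 + 96*o - 144) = (o - 4)*(o - 2)*(o + 4)*(o^3 - 10*o^2 + 33*o - 36) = (o - 4)^2*(o - 2)*(o + 4)*(o^2 - 6*o + 9) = (o - 4)^2*(o - 3)*(o - 2)*(o + 4)*(o - 3)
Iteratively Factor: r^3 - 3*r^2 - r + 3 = (r + 1)*(r^2 - 4*r + 3) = (r - 1)*(r + 1)*(r - 3)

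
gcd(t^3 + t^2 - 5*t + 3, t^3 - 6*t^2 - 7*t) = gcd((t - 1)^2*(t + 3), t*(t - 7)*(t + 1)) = 1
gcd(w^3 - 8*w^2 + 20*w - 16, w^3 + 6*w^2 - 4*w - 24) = w - 2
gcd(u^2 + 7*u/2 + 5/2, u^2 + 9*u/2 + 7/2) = u + 1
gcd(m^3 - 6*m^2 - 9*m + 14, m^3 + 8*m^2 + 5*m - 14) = m^2 + m - 2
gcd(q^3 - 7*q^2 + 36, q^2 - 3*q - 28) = 1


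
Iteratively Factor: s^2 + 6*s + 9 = (s + 3)*(s + 3)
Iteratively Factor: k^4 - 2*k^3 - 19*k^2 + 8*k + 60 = (k - 2)*(k^3 - 19*k - 30) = (k - 2)*(k + 2)*(k^2 - 2*k - 15) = (k - 2)*(k + 2)*(k + 3)*(k - 5)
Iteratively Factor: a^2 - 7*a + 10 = (a - 5)*(a - 2)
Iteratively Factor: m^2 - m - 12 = (m + 3)*(m - 4)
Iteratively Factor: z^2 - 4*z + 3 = (z - 3)*(z - 1)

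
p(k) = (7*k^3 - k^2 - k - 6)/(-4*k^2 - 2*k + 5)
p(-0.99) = -4.18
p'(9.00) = -1.73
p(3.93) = -6.18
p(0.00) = -1.20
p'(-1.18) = 58.20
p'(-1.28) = 206.90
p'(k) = (8*k + 2)*(7*k^3 - k^2 - k - 6)/(-4*k^2 - 2*k + 5)^2 + (21*k^2 - 2*k - 1)/(-4*k^2 - 2*k + 5) = (-28*k^4 - 28*k^3 + 103*k^2 - 58*k - 17)/(16*k^4 + 16*k^3 - 36*k^2 - 20*k + 25)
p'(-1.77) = 18.13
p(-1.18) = -9.89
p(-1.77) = 11.57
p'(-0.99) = 15.13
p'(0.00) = -0.68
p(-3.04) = 8.07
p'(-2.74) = -0.23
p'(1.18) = -4.93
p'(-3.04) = -0.74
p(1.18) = -1.00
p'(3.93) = -1.68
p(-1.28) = -20.90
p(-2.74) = 7.92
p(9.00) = -14.86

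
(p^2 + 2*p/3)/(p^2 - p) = (p + 2/3)/(p - 1)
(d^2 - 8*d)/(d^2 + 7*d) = (d - 8)/(d + 7)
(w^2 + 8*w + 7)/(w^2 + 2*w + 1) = (w + 7)/(w + 1)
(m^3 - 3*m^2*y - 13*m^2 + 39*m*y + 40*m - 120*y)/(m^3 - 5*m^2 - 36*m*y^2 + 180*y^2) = (-m^2 + 3*m*y + 8*m - 24*y)/(-m^2 + 36*y^2)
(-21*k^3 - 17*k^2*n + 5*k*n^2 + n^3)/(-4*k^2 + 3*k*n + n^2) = (-21*k^3 - 17*k^2*n + 5*k*n^2 + n^3)/(-4*k^2 + 3*k*n + n^2)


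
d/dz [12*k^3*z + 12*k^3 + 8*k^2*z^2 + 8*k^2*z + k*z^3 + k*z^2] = k*(12*k^2 + 16*k*z + 8*k + 3*z^2 + 2*z)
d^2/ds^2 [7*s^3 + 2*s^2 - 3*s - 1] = 42*s + 4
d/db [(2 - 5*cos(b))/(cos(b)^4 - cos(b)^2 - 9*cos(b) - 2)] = 4*(5*(1 - cos(2*b))^2*sin(b) - 127*sin(b) + 4*sin(4*b) - 5*sin(5*b))/(-(1 - cos(2*b))^2 + 36*cos(b) - 2*cos(2*b) + 10)^2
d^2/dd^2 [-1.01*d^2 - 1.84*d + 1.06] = -2.02000000000000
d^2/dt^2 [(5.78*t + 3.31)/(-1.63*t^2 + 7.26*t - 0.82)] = (-(3.26*t - 7.26)*(5.78*t + 3.31)*(6.52*t - 14.52) + (56.5284*t - 73.135)*(1.63*t^2 - 7.26*t + 0.82))/(1.63*t^2 - 7.26*t + 0.82)^3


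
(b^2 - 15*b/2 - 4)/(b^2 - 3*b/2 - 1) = (b - 8)/(b - 2)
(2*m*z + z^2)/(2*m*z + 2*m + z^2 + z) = z/(z + 1)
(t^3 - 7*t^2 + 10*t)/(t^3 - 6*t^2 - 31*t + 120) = t*(t^2 - 7*t + 10)/(t^3 - 6*t^2 - 31*t + 120)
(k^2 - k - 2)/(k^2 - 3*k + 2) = (k + 1)/(k - 1)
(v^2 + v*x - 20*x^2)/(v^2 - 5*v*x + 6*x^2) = (v^2 + v*x - 20*x^2)/(v^2 - 5*v*x + 6*x^2)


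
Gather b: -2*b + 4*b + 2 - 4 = 2*b - 2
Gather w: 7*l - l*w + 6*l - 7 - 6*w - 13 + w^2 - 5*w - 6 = 13*l + w^2 + w*(-l - 11) - 26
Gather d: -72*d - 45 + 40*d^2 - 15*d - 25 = 40*d^2 - 87*d - 70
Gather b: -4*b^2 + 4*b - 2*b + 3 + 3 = -4*b^2 + 2*b + 6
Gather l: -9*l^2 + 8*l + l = -9*l^2 + 9*l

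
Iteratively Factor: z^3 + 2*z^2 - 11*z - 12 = (z + 4)*(z^2 - 2*z - 3) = (z - 3)*(z + 4)*(z + 1)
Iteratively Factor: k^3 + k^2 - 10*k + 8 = (k - 2)*(k^2 + 3*k - 4) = (k - 2)*(k - 1)*(k + 4)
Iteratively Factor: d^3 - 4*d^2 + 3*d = (d - 1)*(d^2 - 3*d) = (d - 3)*(d - 1)*(d)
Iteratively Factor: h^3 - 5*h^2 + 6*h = (h - 2)*(h^2 - 3*h) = h*(h - 2)*(h - 3)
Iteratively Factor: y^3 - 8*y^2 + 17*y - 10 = (y - 1)*(y^2 - 7*y + 10) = (y - 5)*(y - 1)*(y - 2)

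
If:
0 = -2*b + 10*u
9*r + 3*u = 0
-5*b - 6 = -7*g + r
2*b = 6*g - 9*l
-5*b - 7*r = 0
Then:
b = 0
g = 6/7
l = 4/7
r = 0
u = 0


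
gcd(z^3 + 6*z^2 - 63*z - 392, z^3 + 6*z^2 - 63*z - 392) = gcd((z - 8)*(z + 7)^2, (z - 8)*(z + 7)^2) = z^3 + 6*z^2 - 63*z - 392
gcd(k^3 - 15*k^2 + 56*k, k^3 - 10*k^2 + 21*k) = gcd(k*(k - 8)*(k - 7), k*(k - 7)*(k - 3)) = k^2 - 7*k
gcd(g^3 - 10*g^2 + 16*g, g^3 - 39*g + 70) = g - 2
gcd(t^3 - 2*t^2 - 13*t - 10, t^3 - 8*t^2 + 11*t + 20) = t^2 - 4*t - 5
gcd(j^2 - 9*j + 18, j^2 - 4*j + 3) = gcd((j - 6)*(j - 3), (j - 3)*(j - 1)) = j - 3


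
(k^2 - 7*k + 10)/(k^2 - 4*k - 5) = (k - 2)/(k + 1)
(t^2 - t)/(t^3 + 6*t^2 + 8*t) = (t - 1)/(t^2 + 6*t + 8)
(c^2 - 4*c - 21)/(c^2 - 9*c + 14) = (c + 3)/(c - 2)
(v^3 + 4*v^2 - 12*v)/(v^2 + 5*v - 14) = v*(v + 6)/(v + 7)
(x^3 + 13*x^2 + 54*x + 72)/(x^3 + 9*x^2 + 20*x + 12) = (x^2 + 7*x + 12)/(x^2 + 3*x + 2)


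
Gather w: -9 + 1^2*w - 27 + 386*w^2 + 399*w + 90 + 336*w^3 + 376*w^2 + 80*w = 336*w^3 + 762*w^2 + 480*w + 54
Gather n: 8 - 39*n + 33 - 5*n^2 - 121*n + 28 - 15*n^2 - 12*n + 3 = -20*n^2 - 172*n + 72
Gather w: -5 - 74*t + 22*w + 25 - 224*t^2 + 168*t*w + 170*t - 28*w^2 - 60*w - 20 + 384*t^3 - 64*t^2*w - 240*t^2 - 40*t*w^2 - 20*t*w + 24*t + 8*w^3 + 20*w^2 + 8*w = 384*t^3 - 464*t^2 + 120*t + 8*w^3 + w^2*(-40*t - 8) + w*(-64*t^2 + 148*t - 30)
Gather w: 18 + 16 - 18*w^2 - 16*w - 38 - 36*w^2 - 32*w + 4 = -54*w^2 - 48*w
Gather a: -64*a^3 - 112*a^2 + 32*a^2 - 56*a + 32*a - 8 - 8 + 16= -64*a^3 - 80*a^2 - 24*a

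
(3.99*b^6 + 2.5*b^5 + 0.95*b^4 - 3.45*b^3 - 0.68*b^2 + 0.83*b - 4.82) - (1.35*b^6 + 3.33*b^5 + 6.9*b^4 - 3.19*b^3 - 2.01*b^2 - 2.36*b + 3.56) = 2.64*b^6 - 0.83*b^5 - 5.95*b^4 - 0.26*b^3 + 1.33*b^2 + 3.19*b - 8.38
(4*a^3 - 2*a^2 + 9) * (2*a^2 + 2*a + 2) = 8*a^5 + 4*a^4 + 4*a^3 + 14*a^2 + 18*a + 18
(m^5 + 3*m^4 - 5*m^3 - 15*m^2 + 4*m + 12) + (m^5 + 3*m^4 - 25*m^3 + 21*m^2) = 2*m^5 + 6*m^4 - 30*m^3 + 6*m^2 + 4*m + 12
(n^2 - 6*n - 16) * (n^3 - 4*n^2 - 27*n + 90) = n^5 - 10*n^4 - 19*n^3 + 316*n^2 - 108*n - 1440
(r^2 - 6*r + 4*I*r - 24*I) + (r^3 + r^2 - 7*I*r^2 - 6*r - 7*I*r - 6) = r^3 + 2*r^2 - 7*I*r^2 - 12*r - 3*I*r - 6 - 24*I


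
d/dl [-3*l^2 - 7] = -6*l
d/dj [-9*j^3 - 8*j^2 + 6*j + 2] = -27*j^2 - 16*j + 6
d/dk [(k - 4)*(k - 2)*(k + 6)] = 3*k^2 - 28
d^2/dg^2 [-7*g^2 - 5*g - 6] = -14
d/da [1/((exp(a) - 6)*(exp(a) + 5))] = (1 - 2*exp(a))*exp(a)/(exp(4*a) - 2*exp(3*a) - 59*exp(2*a) + 60*exp(a) + 900)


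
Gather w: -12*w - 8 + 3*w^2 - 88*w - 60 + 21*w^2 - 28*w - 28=24*w^2 - 128*w - 96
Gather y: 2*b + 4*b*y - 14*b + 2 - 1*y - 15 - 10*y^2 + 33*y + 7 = -12*b - 10*y^2 + y*(4*b + 32) - 6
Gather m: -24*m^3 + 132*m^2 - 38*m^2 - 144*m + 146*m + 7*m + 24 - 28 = -24*m^3 + 94*m^2 + 9*m - 4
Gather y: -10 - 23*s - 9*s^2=-9*s^2 - 23*s - 10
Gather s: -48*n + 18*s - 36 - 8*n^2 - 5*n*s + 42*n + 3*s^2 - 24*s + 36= -8*n^2 - 6*n + 3*s^2 + s*(-5*n - 6)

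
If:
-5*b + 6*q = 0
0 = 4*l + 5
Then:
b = 6*q/5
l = -5/4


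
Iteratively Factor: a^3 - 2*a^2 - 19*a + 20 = (a + 4)*(a^2 - 6*a + 5) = (a - 5)*(a + 4)*(a - 1)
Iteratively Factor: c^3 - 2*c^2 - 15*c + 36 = (c - 3)*(c^2 + c - 12) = (c - 3)*(c + 4)*(c - 3)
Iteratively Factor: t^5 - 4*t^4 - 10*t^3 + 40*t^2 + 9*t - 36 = (t - 1)*(t^4 - 3*t^3 - 13*t^2 + 27*t + 36) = (t - 1)*(t + 1)*(t^3 - 4*t^2 - 9*t + 36) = (t - 4)*(t - 1)*(t + 1)*(t^2 - 9) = (t - 4)*(t - 1)*(t + 1)*(t + 3)*(t - 3)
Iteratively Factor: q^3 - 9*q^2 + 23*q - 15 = (q - 3)*(q^2 - 6*q + 5) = (q - 3)*(q - 1)*(q - 5)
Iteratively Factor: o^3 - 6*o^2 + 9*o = (o - 3)*(o^2 - 3*o) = o*(o - 3)*(o - 3)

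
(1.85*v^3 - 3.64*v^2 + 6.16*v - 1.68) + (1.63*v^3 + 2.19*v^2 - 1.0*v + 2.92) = 3.48*v^3 - 1.45*v^2 + 5.16*v + 1.24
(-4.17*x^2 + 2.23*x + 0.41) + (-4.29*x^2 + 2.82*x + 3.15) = -8.46*x^2 + 5.05*x + 3.56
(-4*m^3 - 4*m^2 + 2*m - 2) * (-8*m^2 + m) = 32*m^5 + 28*m^4 - 20*m^3 + 18*m^2 - 2*m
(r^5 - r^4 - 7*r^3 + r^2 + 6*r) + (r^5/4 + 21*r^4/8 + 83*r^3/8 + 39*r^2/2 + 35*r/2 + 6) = 5*r^5/4 + 13*r^4/8 + 27*r^3/8 + 41*r^2/2 + 47*r/2 + 6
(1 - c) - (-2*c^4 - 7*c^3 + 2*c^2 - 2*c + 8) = 2*c^4 + 7*c^3 - 2*c^2 + c - 7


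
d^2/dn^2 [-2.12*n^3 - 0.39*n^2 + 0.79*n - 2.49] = -12.72*n - 0.78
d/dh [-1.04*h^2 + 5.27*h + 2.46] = 5.27 - 2.08*h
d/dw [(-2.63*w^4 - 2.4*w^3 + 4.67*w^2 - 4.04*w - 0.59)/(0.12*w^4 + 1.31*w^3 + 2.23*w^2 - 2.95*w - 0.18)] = (-3.1573*w^6 - 12.8506*w^5 + 13.2602*w^4 + 26.9216*w^3 - 1.1526*w^2 + 0.950199999999999*w - 1.0133)/(0.0144*w^8 + 0.3144*w^7 + 2.2513*w^6 + 5.1346*w^5 - 2.7993*w^4 - 13.6286*w^3 + 7.8997*w^2 + 1.062*w + 0.0324)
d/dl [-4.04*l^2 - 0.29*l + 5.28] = -8.08*l - 0.29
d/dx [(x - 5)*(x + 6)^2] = (x + 6)*(3*x - 4)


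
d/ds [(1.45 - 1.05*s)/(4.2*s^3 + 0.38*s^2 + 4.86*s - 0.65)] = (8.82*s^3 - 17.871*s^2 - 1.102*s - 6.3645)/(17.64*s^6 + 3.192*s^5 + 40.9684*s^4 - 1.7664*s^3 + 23.1256*s^2 - 6.318*s + 0.4225)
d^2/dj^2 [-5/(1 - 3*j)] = 90/(3*j - 1)^3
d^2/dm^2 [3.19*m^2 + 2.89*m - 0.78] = 6.38000000000000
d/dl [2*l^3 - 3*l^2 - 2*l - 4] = 6*l^2 - 6*l - 2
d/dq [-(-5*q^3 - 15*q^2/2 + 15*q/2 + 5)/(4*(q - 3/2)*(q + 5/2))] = 5*(8*q^4 + 16*q^3 - 66*q^2 - 74*q + 53)/(2*(16*q^4 + 32*q^3 - 104*q^2 - 120*q + 225))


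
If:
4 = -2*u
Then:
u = -2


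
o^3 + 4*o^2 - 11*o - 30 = (o - 3)*(o + 2)*(o + 5)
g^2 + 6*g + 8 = (g + 2)*(g + 4)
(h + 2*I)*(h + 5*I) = h^2 + 7*I*h - 10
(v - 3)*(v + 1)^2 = v^3 - v^2 - 5*v - 3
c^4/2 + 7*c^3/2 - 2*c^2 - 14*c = c*(c/2 + 1)*(c - 2)*(c + 7)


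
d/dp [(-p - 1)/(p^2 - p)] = (p^2 + 2*p - 1)/(p^2*(p^2 - 2*p + 1))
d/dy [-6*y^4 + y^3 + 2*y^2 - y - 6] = -24*y^3 + 3*y^2 + 4*y - 1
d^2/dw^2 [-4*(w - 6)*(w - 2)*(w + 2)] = 48 - 24*w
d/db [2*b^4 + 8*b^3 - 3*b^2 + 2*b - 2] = 8*b^3 + 24*b^2 - 6*b + 2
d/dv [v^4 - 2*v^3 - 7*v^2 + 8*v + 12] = 4*v^3 - 6*v^2 - 14*v + 8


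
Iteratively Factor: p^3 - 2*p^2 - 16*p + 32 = (p - 4)*(p^2 + 2*p - 8) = (p - 4)*(p + 4)*(p - 2)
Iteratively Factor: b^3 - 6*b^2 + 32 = (b - 4)*(b^2 - 2*b - 8) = (b - 4)^2*(b + 2)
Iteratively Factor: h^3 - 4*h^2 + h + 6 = (h - 3)*(h^2 - h - 2) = (h - 3)*(h - 2)*(h + 1)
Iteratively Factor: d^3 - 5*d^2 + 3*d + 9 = (d + 1)*(d^2 - 6*d + 9) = (d - 3)*(d + 1)*(d - 3)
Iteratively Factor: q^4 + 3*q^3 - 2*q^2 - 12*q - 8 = (q + 2)*(q^3 + q^2 - 4*q - 4) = (q - 2)*(q + 2)*(q^2 + 3*q + 2) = (q - 2)*(q + 1)*(q + 2)*(q + 2)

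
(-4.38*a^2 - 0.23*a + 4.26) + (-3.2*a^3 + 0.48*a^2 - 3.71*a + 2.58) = -3.2*a^3 - 3.9*a^2 - 3.94*a + 6.84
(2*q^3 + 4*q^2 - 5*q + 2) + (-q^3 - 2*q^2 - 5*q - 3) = q^3 + 2*q^2 - 10*q - 1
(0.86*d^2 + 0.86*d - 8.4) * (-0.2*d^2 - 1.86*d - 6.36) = -0.172*d^4 - 1.7716*d^3 - 5.3892*d^2 + 10.1544*d + 53.424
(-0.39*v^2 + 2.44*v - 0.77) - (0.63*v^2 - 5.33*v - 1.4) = -1.02*v^2 + 7.77*v + 0.63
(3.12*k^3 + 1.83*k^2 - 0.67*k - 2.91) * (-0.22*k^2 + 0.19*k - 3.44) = -0.6864*k^5 + 0.1902*k^4 - 10.2377*k^3 - 5.7823*k^2 + 1.7519*k + 10.0104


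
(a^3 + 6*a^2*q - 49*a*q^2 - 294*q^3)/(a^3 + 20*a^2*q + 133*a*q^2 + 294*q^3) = (a - 7*q)/(a + 7*q)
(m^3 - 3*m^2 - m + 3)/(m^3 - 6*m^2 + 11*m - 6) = (m + 1)/(m - 2)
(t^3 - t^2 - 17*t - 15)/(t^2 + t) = t - 2 - 15/t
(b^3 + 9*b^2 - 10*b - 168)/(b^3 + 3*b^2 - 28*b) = (b + 6)/b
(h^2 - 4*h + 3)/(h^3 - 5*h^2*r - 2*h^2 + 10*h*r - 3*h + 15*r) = (1 - h)/(-h^2 + 5*h*r - h + 5*r)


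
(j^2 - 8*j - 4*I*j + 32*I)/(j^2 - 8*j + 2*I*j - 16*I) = (j - 4*I)/(j + 2*I)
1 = 1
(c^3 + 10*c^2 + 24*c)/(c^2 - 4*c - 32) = c*(c + 6)/(c - 8)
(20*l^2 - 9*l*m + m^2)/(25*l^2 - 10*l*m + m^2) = (4*l - m)/(5*l - m)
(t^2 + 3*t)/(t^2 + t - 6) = t/(t - 2)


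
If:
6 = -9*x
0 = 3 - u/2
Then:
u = 6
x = -2/3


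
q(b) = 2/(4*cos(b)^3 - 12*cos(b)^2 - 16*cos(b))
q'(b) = 2*(12*sin(b)*cos(b)^2 - 24*sin(b)*cos(b) - 16*sin(b))/(4*cos(b)^3 - 12*cos(b)^2 - 16*cos(b))^2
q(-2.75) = 1.45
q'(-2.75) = -6.61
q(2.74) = 1.39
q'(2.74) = 6.12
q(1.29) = -0.38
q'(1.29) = -1.50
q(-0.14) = -0.08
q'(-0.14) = 0.01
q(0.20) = -0.09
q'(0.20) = -0.02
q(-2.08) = 0.45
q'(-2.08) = 0.13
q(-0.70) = -0.11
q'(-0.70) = 0.12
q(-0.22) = -0.09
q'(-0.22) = 0.02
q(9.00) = 1.26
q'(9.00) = 5.16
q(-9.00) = 1.26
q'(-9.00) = -5.16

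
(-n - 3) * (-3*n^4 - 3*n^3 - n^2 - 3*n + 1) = 3*n^5 + 12*n^4 + 10*n^3 + 6*n^2 + 8*n - 3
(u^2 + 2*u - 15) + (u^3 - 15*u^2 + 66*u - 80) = u^3 - 14*u^2 + 68*u - 95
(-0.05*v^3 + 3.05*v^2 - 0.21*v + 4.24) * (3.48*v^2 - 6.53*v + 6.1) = -0.174*v^5 + 10.9405*v^4 - 20.9523*v^3 + 34.7315*v^2 - 28.9682*v + 25.864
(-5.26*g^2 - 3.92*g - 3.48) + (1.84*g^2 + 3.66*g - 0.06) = -3.42*g^2 - 0.26*g - 3.54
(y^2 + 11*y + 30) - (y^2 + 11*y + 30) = 0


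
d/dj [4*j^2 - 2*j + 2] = 8*j - 2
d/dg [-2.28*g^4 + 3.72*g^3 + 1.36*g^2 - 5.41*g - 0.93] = -9.12*g^3 + 11.16*g^2 + 2.72*g - 5.41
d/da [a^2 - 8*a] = 2*a - 8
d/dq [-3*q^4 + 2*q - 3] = 2 - 12*q^3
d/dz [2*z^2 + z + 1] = 4*z + 1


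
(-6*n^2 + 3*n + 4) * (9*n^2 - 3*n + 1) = -54*n^4 + 45*n^3 + 21*n^2 - 9*n + 4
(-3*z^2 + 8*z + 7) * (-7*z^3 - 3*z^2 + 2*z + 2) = 21*z^5 - 47*z^4 - 79*z^3 - 11*z^2 + 30*z + 14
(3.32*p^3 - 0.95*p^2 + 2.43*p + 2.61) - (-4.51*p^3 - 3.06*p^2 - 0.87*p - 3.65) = 7.83*p^3 + 2.11*p^2 + 3.3*p + 6.26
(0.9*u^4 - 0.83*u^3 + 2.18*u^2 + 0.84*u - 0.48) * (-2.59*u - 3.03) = -2.331*u^5 - 0.5773*u^4 - 3.1313*u^3 - 8.781*u^2 - 1.302*u + 1.4544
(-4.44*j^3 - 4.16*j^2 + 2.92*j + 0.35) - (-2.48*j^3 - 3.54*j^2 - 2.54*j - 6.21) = -1.96*j^3 - 0.62*j^2 + 5.46*j + 6.56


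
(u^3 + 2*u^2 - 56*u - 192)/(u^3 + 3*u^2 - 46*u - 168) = (u - 8)/(u - 7)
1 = 1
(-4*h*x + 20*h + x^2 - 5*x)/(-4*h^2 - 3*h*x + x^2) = (x - 5)/(h + x)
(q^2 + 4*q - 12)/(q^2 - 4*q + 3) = (q^2 + 4*q - 12)/(q^2 - 4*q + 3)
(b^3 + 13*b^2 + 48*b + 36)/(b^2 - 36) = (b^2 + 7*b + 6)/(b - 6)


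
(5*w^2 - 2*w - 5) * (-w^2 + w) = -5*w^4 + 7*w^3 + 3*w^2 - 5*w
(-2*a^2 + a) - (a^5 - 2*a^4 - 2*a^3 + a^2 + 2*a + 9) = -a^5 + 2*a^4 + 2*a^3 - 3*a^2 - a - 9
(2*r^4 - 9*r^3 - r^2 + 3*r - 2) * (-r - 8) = -2*r^5 - 7*r^4 + 73*r^3 + 5*r^2 - 22*r + 16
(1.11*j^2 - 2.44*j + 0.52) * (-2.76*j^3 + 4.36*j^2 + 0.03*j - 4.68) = -3.0636*j^5 + 11.574*j^4 - 12.0403*j^3 - 3.0008*j^2 + 11.4348*j - 2.4336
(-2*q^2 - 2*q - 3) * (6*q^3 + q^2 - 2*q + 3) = -12*q^5 - 14*q^4 - 16*q^3 - 5*q^2 - 9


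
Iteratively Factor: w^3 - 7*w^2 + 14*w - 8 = (w - 2)*(w^2 - 5*w + 4) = (w - 2)*(w - 1)*(w - 4)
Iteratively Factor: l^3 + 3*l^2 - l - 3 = (l + 1)*(l^2 + 2*l - 3) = (l - 1)*(l + 1)*(l + 3)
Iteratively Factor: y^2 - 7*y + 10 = (y - 5)*(y - 2)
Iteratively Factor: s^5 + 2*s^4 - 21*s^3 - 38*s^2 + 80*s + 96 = (s + 4)*(s^4 - 2*s^3 - 13*s^2 + 14*s + 24) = (s + 1)*(s + 4)*(s^3 - 3*s^2 - 10*s + 24) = (s + 1)*(s + 3)*(s + 4)*(s^2 - 6*s + 8) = (s - 2)*(s + 1)*(s + 3)*(s + 4)*(s - 4)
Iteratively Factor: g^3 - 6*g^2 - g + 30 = (g - 3)*(g^2 - 3*g - 10) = (g - 5)*(g - 3)*(g + 2)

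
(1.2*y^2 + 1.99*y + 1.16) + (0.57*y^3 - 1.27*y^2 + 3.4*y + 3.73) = 0.57*y^3 - 0.0700000000000001*y^2 + 5.39*y + 4.89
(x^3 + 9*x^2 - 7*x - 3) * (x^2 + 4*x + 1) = x^5 + 13*x^4 + 30*x^3 - 22*x^2 - 19*x - 3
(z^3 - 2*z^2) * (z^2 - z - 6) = z^5 - 3*z^4 - 4*z^3 + 12*z^2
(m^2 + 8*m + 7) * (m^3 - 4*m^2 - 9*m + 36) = m^5 + 4*m^4 - 34*m^3 - 64*m^2 + 225*m + 252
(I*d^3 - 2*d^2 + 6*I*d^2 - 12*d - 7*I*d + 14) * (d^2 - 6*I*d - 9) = I*d^5 + 4*d^4 + 6*I*d^4 + 24*d^3 - 4*I*d^3 - 10*d^2 + 18*I*d^2 + 108*d - 21*I*d - 126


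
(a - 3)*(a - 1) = a^2 - 4*a + 3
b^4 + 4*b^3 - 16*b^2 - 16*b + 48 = (b - 2)^2*(b + 2)*(b + 6)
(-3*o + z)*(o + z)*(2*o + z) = -6*o^3 - 7*o^2*z + z^3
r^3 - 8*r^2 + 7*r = r*(r - 7)*(r - 1)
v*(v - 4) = v^2 - 4*v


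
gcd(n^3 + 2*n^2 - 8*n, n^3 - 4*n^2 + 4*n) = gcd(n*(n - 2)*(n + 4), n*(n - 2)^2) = n^2 - 2*n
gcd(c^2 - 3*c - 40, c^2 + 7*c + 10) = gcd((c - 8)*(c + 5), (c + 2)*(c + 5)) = c + 5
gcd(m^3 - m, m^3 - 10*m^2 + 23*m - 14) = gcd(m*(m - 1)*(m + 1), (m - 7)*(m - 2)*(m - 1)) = m - 1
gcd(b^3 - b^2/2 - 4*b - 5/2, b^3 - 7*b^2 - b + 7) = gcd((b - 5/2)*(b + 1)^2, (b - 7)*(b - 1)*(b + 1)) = b + 1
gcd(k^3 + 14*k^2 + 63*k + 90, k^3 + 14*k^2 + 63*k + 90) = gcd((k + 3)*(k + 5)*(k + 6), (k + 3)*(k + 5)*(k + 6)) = k^3 + 14*k^2 + 63*k + 90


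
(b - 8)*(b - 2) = b^2 - 10*b + 16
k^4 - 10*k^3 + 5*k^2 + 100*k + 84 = (k - 7)*(k - 6)*(k + 1)*(k + 2)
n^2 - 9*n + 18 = (n - 6)*(n - 3)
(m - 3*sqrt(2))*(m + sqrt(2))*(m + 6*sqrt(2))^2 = m^4 + 10*sqrt(2)*m^3 + 18*m^2 - 216*sqrt(2)*m - 432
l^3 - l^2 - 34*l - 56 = (l - 7)*(l + 2)*(l + 4)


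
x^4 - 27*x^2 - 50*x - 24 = (x - 6)*(x + 1)^2*(x + 4)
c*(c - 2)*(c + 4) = c^3 + 2*c^2 - 8*c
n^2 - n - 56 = (n - 8)*(n + 7)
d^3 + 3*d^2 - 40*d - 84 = (d - 6)*(d + 2)*(d + 7)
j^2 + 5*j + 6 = (j + 2)*(j + 3)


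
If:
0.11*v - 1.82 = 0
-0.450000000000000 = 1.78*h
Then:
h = -0.25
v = 16.55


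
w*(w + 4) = w^2 + 4*w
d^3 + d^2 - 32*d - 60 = (d - 6)*(d + 2)*(d + 5)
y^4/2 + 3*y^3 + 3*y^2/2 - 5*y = y*(y/2 + 1)*(y - 1)*(y + 5)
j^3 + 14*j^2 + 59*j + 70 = (j + 2)*(j + 5)*(j + 7)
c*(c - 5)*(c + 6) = c^3 + c^2 - 30*c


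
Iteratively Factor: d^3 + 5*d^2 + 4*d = (d + 4)*(d^2 + d) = d*(d + 4)*(d + 1)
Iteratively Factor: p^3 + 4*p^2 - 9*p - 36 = (p + 3)*(p^2 + p - 12) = (p + 3)*(p + 4)*(p - 3)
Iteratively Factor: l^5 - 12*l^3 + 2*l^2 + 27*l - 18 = (l - 3)*(l^4 + 3*l^3 - 3*l^2 - 7*l + 6) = (l - 3)*(l - 1)*(l^3 + 4*l^2 + l - 6) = (l - 3)*(l - 1)^2*(l^2 + 5*l + 6) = (l - 3)*(l - 1)^2*(l + 3)*(l + 2)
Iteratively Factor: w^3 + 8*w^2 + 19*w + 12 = (w + 3)*(w^2 + 5*w + 4) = (w + 3)*(w + 4)*(w + 1)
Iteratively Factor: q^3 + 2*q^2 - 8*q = (q)*(q^2 + 2*q - 8) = q*(q - 2)*(q + 4)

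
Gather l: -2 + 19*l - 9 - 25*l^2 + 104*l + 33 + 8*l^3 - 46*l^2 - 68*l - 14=8*l^3 - 71*l^2 + 55*l + 8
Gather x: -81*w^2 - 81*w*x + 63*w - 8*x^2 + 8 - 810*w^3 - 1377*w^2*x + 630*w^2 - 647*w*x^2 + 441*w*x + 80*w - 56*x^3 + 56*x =-810*w^3 + 549*w^2 + 143*w - 56*x^3 + x^2*(-647*w - 8) + x*(-1377*w^2 + 360*w + 56) + 8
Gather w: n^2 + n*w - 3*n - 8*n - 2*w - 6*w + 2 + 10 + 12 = n^2 - 11*n + w*(n - 8) + 24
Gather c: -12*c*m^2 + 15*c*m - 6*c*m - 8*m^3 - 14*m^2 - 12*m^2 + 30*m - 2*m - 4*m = c*(-12*m^2 + 9*m) - 8*m^3 - 26*m^2 + 24*m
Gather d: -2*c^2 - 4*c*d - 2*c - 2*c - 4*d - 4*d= -2*c^2 - 4*c + d*(-4*c - 8)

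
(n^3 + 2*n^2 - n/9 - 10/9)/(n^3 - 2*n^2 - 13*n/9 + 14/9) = (3*n + 5)/(3*n - 7)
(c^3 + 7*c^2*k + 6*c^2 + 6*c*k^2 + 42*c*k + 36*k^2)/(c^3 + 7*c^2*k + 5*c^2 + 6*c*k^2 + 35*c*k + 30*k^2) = (c + 6)/(c + 5)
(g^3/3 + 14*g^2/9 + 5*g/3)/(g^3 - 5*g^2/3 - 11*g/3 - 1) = g*(3*g^2 + 14*g + 15)/(3*(3*g^3 - 5*g^2 - 11*g - 3))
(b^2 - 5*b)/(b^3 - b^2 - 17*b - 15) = b/(b^2 + 4*b + 3)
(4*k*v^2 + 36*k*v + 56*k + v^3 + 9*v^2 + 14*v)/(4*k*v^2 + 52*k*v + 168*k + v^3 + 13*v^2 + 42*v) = (v + 2)/(v + 6)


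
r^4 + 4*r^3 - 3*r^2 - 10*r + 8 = (r - 1)^2*(r + 2)*(r + 4)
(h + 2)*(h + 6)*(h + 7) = h^3 + 15*h^2 + 68*h + 84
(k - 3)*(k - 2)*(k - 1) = k^3 - 6*k^2 + 11*k - 6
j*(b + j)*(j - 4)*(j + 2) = b*j^3 - 2*b*j^2 - 8*b*j + j^4 - 2*j^3 - 8*j^2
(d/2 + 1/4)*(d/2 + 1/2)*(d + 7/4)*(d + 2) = d^4/4 + 21*d^3/16 + 77*d^2/32 + 57*d/32 + 7/16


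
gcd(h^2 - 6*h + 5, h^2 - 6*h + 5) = h^2 - 6*h + 5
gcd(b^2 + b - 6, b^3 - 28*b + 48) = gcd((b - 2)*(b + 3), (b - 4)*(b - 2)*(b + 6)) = b - 2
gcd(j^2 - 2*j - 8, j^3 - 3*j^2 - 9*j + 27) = 1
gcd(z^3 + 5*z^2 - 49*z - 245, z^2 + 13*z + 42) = z + 7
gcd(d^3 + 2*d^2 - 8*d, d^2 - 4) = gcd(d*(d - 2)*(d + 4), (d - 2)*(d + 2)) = d - 2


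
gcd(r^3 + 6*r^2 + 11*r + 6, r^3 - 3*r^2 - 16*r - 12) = r^2 + 3*r + 2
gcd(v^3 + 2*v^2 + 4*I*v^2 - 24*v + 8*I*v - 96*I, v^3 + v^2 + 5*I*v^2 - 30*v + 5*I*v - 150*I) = v + 6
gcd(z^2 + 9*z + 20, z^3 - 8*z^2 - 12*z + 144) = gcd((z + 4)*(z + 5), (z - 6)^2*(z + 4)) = z + 4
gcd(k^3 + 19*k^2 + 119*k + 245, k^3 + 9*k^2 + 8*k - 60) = k + 5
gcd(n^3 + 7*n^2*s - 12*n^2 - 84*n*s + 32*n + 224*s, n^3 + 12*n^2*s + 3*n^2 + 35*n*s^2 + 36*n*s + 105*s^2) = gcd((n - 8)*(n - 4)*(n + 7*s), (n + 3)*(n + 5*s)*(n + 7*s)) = n + 7*s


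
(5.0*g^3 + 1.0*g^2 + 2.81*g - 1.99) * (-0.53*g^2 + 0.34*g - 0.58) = -2.65*g^5 + 1.17*g^4 - 4.0493*g^3 + 1.4301*g^2 - 2.3064*g + 1.1542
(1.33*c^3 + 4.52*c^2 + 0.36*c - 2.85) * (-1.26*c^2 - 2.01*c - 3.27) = -1.6758*c^5 - 8.3685*c^4 - 13.8879*c^3 - 11.913*c^2 + 4.5513*c + 9.3195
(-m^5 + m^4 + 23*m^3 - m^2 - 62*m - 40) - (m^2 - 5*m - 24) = -m^5 + m^4 + 23*m^3 - 2*m^2 - 57*m - 16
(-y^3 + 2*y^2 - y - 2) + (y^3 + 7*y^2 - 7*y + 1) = 9*y^2 - 8*y - 1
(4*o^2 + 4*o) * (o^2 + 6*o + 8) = 4*o^4 + 28*o^3 + 56*o^2 + 32*o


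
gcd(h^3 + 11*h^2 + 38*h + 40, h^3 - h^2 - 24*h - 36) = h + 2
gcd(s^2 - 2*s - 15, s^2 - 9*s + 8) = 1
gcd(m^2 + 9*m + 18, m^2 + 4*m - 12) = m + 6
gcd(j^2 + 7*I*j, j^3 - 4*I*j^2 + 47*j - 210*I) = j + 7*I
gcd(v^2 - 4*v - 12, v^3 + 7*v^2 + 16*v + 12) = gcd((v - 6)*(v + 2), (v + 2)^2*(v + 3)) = v + 2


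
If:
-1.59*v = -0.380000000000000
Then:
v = 0.24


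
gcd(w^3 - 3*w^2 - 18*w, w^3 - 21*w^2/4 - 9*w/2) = w^2 - 6*w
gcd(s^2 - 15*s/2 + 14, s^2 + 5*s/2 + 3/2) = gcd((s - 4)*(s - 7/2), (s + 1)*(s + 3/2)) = 1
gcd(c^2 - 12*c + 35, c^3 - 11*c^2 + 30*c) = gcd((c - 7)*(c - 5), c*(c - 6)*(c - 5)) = c - 5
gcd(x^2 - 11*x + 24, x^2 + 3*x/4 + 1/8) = 1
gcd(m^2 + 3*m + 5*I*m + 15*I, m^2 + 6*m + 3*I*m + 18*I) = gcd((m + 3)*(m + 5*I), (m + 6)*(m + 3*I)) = 1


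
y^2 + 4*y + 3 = (y + 1)*(y + 3)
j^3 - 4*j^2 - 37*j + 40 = (j - 8)*(j - 1)*(j + 5)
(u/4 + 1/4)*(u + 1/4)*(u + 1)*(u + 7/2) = u^4/4 + 23*u^3/16 + 75*u^2/32 + 11*u/8 + 7/32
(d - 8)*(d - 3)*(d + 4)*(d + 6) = d^4 - d^3 - 62*d^2 - 24*d + 576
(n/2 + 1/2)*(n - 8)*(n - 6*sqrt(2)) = n^3/2 - 3*sqrt(2)*n^2 - 7*n^2/2 - 4*n + 21*sqrt(2)*n + 24*sqrt(2)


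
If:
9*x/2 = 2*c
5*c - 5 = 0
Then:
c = 1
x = 4/9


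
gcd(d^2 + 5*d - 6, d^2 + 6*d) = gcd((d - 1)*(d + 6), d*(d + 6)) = d + 6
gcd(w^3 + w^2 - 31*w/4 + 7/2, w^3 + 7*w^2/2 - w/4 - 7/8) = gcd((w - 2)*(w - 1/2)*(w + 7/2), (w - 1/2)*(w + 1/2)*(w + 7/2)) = w^2 + 3*w - 7/4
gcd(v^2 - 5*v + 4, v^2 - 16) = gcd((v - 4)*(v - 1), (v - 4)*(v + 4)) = v - 4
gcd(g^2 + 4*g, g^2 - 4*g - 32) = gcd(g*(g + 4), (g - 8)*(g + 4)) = g + 4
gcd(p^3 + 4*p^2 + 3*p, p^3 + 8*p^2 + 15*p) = p^2 + 3*p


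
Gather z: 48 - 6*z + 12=60 - 6*z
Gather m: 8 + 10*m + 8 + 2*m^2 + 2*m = 2*m^2 + 12*m + 16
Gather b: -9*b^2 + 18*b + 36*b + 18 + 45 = -9*b^2 + 54*b + 63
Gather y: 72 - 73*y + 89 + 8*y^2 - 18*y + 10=8*y^2 - 91*y + 171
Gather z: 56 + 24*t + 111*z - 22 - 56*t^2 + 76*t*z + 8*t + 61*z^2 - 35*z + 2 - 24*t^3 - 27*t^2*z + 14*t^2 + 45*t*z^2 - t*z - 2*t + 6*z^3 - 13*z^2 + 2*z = -24*t^3 - 42*t^2 + 30*t + 6*z^3 + z^2*(45*t + 48) + z*(-27*t^2 + 75*t + 78) + 36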